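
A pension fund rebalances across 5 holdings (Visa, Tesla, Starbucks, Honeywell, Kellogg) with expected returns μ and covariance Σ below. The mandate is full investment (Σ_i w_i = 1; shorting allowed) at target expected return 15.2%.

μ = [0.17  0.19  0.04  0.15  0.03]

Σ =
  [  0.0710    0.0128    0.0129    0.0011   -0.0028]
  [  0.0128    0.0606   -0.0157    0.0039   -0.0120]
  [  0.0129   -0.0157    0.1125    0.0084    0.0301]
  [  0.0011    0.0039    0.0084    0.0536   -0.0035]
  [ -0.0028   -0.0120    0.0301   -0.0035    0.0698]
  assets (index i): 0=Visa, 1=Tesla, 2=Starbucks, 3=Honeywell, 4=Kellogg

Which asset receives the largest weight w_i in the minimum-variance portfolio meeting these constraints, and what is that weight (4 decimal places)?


Tesla (0.3323)

p=Σ⁻¹μ = [1.8859  2.7964  0.0393  2.6221  1.1007]
q=Σ⁻¹𝟙 = [10.5140  17.5967  4.3355  17.5772  16.7854]
a=μᵀp=1.279813  b=𝟙ᵀp=8.444330  c=𝟙ᵀq=66.808911  D=ac−b²=14.196207
λ₁=(c·0.152−b)/D = (66.808911·0.152−8.444330)/14.196207 = 0.120499
λ₂=(a−b·0.152)/D = (1.279813−8.444330·0.152)/14.196207 = -0.000262
w* = 0.120499·p + -0.000262·q:
  w_0 = 0.120499·1.8859 + -0.000262·10.5140 = 0.2245  (Visa)
  w_1 = 0.120499·2.7964 + -0.000262·17.5967 = 0.3323  (Tesla)
  w_2 = 0.120499·0.0393 + -0.000262·4.3355 = 0.0036  (Starbucks)
  w_3 = 0.120499·2.6221 + -0.000262·17.5772 = 0.3113  (Honeywell)
  w_4 = 0.120499·1.1007 + -0.000262·16.7854 = 0.1282  (Kellogg)
Σw_i=1.0000  μᵀw=0.1520
σ²=wᵀΣw=λ₁·μ_p+λ₂ = 0.120499·0.152 + -0.000262 = 0.018053 ≈ 0.0181


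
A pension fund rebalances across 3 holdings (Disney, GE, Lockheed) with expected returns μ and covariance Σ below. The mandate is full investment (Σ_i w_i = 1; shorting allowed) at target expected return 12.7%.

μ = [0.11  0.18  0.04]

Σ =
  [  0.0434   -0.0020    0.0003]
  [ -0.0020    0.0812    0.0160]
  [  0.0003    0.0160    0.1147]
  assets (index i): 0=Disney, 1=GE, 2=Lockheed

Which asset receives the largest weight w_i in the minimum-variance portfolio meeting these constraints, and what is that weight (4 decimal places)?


Disney (0.5493)

g=Σ⁻¹μ = [2.6393  2.2770  0.0242]
h=Σ⁻¹𝟙 = [23.5229  11.5051  7.0520]
a=μᵀg=0.701152  b=𝟙ᵀg=4.940518  c=𝟙ᵀh=42.079993  D=ac−b²=5.095739
λ₁=(c·0.127−b)/D = (42.079993·0.127−4.940518)/5.095739 = 0.079211
λ₂=(a−b·0.127)/D = (0.701152−4.940518·0.127)/5.095739 = 0.014464
w* = 0.079211·g + 0.014464·h:
  w_0 = 0.079211·2.6393 + 0.014464·23.5229 = 0.5493  (Disney)
  w_1 = 0.079211·2.2770 + 0.014464·11.5051 = 0.3468  (GE)
  w_2 = 0.079211·0.0242 + 0.014464·7.0520 = 0.1039  (Lockheed)
Σw_i=1.0000  μᵀw=0.1270
σ²=wᵀΣw=λ₁·μ_p+λ₂ = 0.079211·0.127 + 0.014464 = 0.024524 ≈ 0.0245


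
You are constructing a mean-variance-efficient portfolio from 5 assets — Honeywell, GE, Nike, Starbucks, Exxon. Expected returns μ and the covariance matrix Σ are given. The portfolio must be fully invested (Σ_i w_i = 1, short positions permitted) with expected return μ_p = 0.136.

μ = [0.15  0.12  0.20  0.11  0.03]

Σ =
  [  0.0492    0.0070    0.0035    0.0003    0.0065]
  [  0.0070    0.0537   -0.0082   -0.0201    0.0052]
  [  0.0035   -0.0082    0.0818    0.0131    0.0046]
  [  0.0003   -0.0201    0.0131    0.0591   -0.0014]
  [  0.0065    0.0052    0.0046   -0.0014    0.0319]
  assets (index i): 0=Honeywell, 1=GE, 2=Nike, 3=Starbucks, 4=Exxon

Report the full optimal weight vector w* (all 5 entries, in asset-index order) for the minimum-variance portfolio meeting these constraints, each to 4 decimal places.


p=Σ⁻¹μ = [2.4561  3.2005  2.2900  2.4224  -0.3056]
q=Σ⁻¹𝟙 = [12.7675  24.9139  8.9711  23.9194  24.4414]
a=μᵀp=1.467769  b=𝟙ᵀp=10.063372  c=𝟙ᵀq=95.013158  D=ac−b²=38.185887
λ₁=(c·0.136−b)/D = (95.013158·0.136−10.063372)/38.185887 = 0.074855
λ₂=(a−b·0.136)/D = (1.467769−10.063372·0.136)/38.185887 = 0.002597
w* = 0.074855·p + 0.002597·q:
  w_0 = 0.074855·2.4561 + 0.002597·12.7675 = 0.2170  (Honeywell)
  w_1 = 0.074855·3.2005 + 0.002597·24.9139 = 0.3043  (GE)
  w_2 = 0.074855·2.2900 + 0.002597·8.9711 = 0.1947  (Nike)
  w_3 = 0.074855·2.4224 + 0.002597·23.9194 = 0.2434  (Starbucks)
  w_4 = 0.074855·-0.3056 + 0.002597·24.4414 = 0.0406  (Exxon)
Σw_i=1.0000  μᵀw=0.1360
σ²=wᵀΣw=λ₁·μ_p+λ₂ = 0.074855·0.136 + 0.002597 = 0.012777 ≈ 0.0128

0.2170  0.3043  0.1947  0.2434  0.0406


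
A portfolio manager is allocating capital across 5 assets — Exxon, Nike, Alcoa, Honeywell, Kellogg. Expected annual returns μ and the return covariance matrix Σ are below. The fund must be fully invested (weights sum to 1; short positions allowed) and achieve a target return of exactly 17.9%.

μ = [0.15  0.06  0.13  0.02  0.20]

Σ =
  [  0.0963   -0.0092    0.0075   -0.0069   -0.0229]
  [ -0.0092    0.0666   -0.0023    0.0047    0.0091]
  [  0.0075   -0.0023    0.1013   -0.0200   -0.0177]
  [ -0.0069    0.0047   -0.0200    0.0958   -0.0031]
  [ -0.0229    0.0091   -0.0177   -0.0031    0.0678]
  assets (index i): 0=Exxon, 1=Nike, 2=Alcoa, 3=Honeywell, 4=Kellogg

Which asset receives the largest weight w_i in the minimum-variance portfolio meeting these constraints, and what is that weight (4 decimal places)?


g=Σ⁻¹μ = [2.5507  0.6714  2.0432  0.9251  4.2970]
h=Σ⁻¹𝟙 = [17.1293  13.6468  16.0156  15.1090  23.5751]
a=μᵀg=1.566405  b=𝟙ᵀg=10.487429  c=𝟙ᵀh=85.475865  D=ac−b²=23.903614
λ₁=(c·0.179−b)/D = (85.475865·0.179−10.487429)/23.903614 = 0.201340
λ₂=(a−b·0.179)/D = (1.566405−10.487429·0.179)/23.903614 = -0.013004
w* = 0.201340·g + -0.013004·h:
  w_0 = 0.201340·2.5507 + -0.013004·17.1293 = 0.2908  (Exxon)
  w_1 = 0.201340·0.6714 + -0.013004·13.6468 = -0.0423  (Nike)
  w_2 = 0.201340·2.0432 + -0.013004·16.0156 = 0.2031  (Alcoa)
  w_3 = 0.201340·0.9251 + -0.013004·15.1090 = -0.0102  (Honeywell)
  w_4 = 0.201340·4.2970 + -0.013004·23.5751 = 0.5586  (Kellogg)
Σw_i=1.0000  μᵀw=0.1790
σ²=wᵀΣw=λ₁·μ_p+λ₂ = 0.201340·0.179 + -0.013004 = 0.023036 ≈ 0.0230

Kellogg (0.5586)


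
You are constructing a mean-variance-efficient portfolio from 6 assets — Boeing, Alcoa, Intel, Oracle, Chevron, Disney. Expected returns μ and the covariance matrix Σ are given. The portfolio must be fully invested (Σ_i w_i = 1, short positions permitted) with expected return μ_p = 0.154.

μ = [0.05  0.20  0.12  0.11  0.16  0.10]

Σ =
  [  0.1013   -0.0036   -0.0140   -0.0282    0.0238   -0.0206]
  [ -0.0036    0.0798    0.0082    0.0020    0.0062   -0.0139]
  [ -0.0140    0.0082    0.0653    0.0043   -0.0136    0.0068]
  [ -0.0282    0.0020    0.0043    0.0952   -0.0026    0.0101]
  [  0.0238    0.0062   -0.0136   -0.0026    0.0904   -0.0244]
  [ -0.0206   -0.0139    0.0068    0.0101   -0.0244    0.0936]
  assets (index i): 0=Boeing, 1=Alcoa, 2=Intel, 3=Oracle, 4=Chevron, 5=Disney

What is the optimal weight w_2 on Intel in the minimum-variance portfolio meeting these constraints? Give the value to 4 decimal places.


x=Σ⁻¹μ = [1.0682  2.5024  1.9216  1.1824  2.1731  1.9744]
y=Σ⁻¹𝟙 = [16.6815  13.1167  17.3950  12.9322  13.3837  17.1327]
a=μᵀx=1.459677  b=𝟙ᵀx=10.822036  c=𝟙ᵀy=90.641921  D=ac−b²=15.191459
λ₁=(c·0.154−b)/D = (90.641921·0.154−10.822036)/15.191459 = 0.206486
λ₂=(a−b·0.154)/D = (1.459677−10.822036·0.154)/15.191459 = -0.013621
w* = 0.206486·x + -0.013621·y:
  w_0 = 0.206486·1.0682 + -0.013621·16.6815 = -0.0066  (Boeing)
  w_1 = 0.206486·2.5024 + -0.013621·13.1167 = 0.3381  (Alcoa)
  w_2 = 0.206486·1.9216 + -0.013621·17.3950 = 0.1598  (Intel)
  w_3 = 0.206486·1.1824 + -0.013621·12.9322 = 0.0680  (Oracle)
  w_4 = 0.206486·2.1731 + -0.013621·13.3837 = 0.2664  (Chevron)
  w_5 = 0.206486·1.9744 + -0.013621·17.1327 = 0.1743  (Disney)
Σw_i=1.0000  μᵀw=0.1540
σ²=wᵀΣw=λ₁·μ_p+λ₂ = 0.206486·0.154 + -0.013621 = 0.018178 ≈ 0.0182

0.1598


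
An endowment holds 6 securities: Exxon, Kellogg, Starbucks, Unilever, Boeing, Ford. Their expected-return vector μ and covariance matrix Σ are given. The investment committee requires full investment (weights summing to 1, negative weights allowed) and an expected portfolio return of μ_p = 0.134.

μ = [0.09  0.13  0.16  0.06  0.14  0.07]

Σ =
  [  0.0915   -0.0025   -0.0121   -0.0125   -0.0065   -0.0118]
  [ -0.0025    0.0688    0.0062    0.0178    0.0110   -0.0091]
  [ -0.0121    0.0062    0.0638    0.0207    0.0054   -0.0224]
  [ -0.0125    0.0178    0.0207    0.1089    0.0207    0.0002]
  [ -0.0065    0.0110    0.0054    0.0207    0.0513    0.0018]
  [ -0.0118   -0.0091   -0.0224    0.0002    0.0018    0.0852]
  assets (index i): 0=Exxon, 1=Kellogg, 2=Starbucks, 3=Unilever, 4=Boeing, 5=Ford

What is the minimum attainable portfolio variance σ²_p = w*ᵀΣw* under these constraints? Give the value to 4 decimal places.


x=Σ⁻¹μ = [1.8419  1.7035  3.4336  -0.6320  2.4166  2.1118]
y=Σ⁻¹𝟙 = [18.5099  13.0634  23.6439  1.7725  15.0758  21.5895]
a=μᵀx=1.384827  b=𝟙ᵀx=10.875383  c=𝟙ᵀy=93.655021  D=ac−b²=11.422033
λ₁=(c·0.134−b)/D = (93.655021·0.134−10.875383)/11.422033 = 0.146593
λ₂=(a−b·0.134)/D = (1.384827−10.875383·0.134)/11.422033 = -0.006345
w* = 0.146593·x + -0.006345·y:
  w_0 = 0.146593·1.8419 + -0.006345·18.5099 = 0.1526  (Exxon)
  w_1 = 0.146593·1.7035 + -0.006345·13.0634 = 0.1668  (Kellogg)
  w_2 = 0.146593·3.4336 + -0.006345·23.6439 = 0.3533  (Starbucks)
  w_3 = 0.146593·-0.6320 + -0.006345·1.7725 = -0.1039  (Unilever)
  w_4 = 0.146593·2.4166 + -0.006345·15.0758 = 0.2586  (Boeing)
  w_5 = 0.146593·2.1118 + -0.006345·21.5895 = 0.1726  (Ford)
Σw_i=1.0000  μᵀw=0.1340
σ²=wᵀΣw=λ₁·μ_p+λ₂ = 0.146593·0.134 + -0.006345 = 0.013298 ≈ 0.0133

0.0133


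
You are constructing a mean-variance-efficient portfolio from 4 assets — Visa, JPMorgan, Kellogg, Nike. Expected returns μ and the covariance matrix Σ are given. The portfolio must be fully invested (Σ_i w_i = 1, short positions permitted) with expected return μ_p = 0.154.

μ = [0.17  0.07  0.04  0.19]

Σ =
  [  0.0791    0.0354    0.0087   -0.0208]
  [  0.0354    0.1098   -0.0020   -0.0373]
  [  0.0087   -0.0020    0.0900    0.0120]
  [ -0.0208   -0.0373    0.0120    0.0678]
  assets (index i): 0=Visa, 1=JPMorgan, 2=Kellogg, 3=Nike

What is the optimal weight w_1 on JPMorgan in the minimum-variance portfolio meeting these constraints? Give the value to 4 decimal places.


x=Σ⁻¹μ = [2.8023  1.2228  -0.3864  4.4032]
y=Σ⁻¹𝟙 = [12.2750  13.7125  6.9180  24.8345]
a=μᵀx=1.383129  b=𝟙ᵀx=8.041889  c=𝟙ᵀy=57.739905  D=ac−b²=15.189780
λ₁=(c·0.154−b)/D = (57.739905·0.154−8.041889)/15.189780 = 0.055962
λ₂=(a−b·0.154)/D = (1.383129−8.041889·0.154)/15.189780 = 0.009525
w* = 0.055962·x + 0.009525·y:
  w_0 = 0.055962·2.8023 + 0.009525·12.2750 = 0.2737  (Visa)
  w_1 = 0.055962·1.2228 + 0.009525·13.7125 = 0.1990  (JPMorgan)
  w_2 = 0.055962·-0.3864 + 0.009525·6.9180 = 0.0443  (Kellogg)
  w_3 = 0.055962·4.4032 + 0.009525·24.8345 = 0.4830  (Nike)
Σw_i=1.0000  μᵀw=0.1540
σ²=wᵀΣw=λ₁·μ_p+λ₂ = 0.055962·0.154 + 0.009525 = 0.018143 ≈ 0.0181

0.1990


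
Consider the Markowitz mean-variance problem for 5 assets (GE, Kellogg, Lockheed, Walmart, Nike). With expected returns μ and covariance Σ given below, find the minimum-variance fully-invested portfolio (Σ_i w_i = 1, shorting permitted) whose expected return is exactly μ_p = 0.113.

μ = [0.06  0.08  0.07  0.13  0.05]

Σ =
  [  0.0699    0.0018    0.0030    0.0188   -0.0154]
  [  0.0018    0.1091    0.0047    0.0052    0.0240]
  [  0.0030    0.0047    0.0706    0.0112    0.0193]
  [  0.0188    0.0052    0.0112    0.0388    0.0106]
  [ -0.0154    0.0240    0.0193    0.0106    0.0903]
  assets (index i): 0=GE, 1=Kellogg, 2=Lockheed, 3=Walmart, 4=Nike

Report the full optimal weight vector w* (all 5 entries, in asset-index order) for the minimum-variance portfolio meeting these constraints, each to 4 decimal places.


0.0268  0.1391  0.1255  0.7006  0.0080

p=Σ⁻¹μ = [-0.0519  0.5805  0.4729  3.1844  -0.0843]
q=Σ⁻¹𝟙 = [11.5367  6.1820  8.8024  14.6847  7.7935]
a=μᵀp=0.486187  b=𝟙ᵀp=4.101616  c=𝟙ᵀq=48.999289  D=ac−b²=6.999567
λ₁=(c·0.113−b)/D = (48.999289·0.113−4.101616)/6.999567 = 0.205056
λ₂=(a−b·0.113)/D = (0.486187−4.101616·0.113)/6.999567 = 0.003244
w* = 0.205056·p + 0.003244·q:
  w_0 = 0.205056·-0.0519 + 0.003244·11.5367 = 0.0268  (GE)
  w_1 = 0.205056·0.5805 + 0.003244·6.1820 = 0.1391  (Kellogg)
  w_2 = 0.205056·0.4729 + 0.003244·8.8024 = 0.1255  (Lockheed)
  w_3 = 0.205056·3.1844 + 0.003244·14.6847 = 0.7006  (Walmart)
  w_4 = 0.205056·-0.0843 + 0.003244·7.7935 = 0.0080  (Nike)
Σw_i=1.0000  μᵀw=0.1130
σ²=wᵀΣw=λ₁·μ_p+λ₂ = 0.205056·0.113 + 0.003244 = 0.026415 ≈ 0.0264


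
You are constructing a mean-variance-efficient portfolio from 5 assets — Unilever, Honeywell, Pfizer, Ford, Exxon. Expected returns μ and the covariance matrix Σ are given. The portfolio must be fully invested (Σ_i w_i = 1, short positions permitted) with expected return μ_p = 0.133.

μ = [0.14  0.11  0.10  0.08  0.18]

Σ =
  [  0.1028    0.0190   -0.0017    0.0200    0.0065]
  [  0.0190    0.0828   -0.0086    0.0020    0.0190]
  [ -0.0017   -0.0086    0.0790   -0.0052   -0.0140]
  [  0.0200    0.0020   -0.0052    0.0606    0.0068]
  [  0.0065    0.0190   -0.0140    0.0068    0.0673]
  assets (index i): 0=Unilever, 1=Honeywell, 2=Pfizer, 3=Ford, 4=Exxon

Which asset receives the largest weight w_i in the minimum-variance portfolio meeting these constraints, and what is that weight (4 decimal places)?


Exxon (0.3694)

u=Σ⁻¹μ = [0.9332  0.6702  1.8938  0.8492  2.7034]
v=Σ⁻¹𝟙 = [4.5793  9.2696  17.1902  14.5997  13.9004]
a=μᵀu=0.948301  b=𝟙ᵀu=7.049830  c=𝟙ᵀv=59.539221  D=ac−b²=6.760996
λ₁=(c·0.133−b)/D = (59.539221·0.133−7.049830)/6.760996 = 0.128515
λ₂=(a−b·0.133)/D = (0.948301−7.049830·0.133)/6.760996 = 0.001579
w* = 0.128515·u + 0.001579·v:
  w_0 = 0.128515·0.9332 + 0.001579·4.5793 = 0.1272  (Unilever)
  w_1 = 0.128515·0.6702 + 0.001579·9.2696 = 0.1008  (Honeywell)
  w_2 = 0.128515·1.8938 + 0.001579·17.1902 = 0.2705  (Pfizer)
  w_3 = 0.128515·0.8492 + 0.001579·14.5997 = 0.1322  (Ford)
  w_4 = 0.128515·2.7034 + 0.001579·13.9004 = 0.3694  (Exxon)
Σw_i=1.0000  μᵀw=0.1330
σ²=wᵀΣw=λ₁·μ_p+λ₂ = 0.128515·0.133 + 0.001579 = 0.018671 ≈ 0.0187


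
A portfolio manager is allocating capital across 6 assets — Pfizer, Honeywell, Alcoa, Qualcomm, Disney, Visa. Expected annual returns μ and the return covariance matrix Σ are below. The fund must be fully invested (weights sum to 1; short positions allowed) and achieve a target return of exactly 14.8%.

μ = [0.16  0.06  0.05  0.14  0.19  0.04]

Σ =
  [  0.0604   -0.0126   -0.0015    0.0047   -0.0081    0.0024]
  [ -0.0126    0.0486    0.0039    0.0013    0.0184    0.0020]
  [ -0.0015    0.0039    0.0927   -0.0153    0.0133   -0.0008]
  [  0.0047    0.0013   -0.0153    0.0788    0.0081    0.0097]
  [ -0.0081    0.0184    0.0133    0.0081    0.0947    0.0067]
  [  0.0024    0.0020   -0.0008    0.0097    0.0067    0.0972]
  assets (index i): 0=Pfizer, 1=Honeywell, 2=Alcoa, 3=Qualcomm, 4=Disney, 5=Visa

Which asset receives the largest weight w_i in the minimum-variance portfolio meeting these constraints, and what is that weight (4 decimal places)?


p=Σ⁻¹μ = [3.0505  1.2529  0.5198  1.4827  1.8211  0.0412]
q=Σ⁻¹𝟙 = [20.9701  22.6432  11.5127  11.8404  4.7660  7.8890]
a=μᵀp=1.144474  b=𝟙ᵀp=8.168196  c=𝟙ᵀq=79.621378  D=ac−b²=24.405171
λ₁=(c·0.148−b)/D = (79.621378·0.148−8.168196)/24.405171 = 0.148156
λ₂=(a−b·0.148)/D = (1.144474−8.168196·0.148)/24.405171 = -0.002640
w* = 0.148156·p + -0.002640·q:
  w_0 = 0.148156·3.0505 + -0.002640·20.9701 = 0.3966  (Pfizer)
  w_1 = 0.148156·1.2529 + -0.002640·22.6432 = 0.1259  (Honeywell)
  w_2 = 0.148156·0.5198 + -0.002640·11.5127 = 0.0466  (Alcoa)
  w_3 = 0.148156·1.4827 + -0.002640·11.8404 = 0.1884  (Qualcomm)
  w_4 = 0.148156·1.8211 + -0.002640·4.7660 = 0.2572  (Disney)
  w_5 = 0.148156·0.0412 + -0.002640·7.8890 = -0.0147  (Visa)
Σw_i=1.0000  μᵀw=0.1480
σ²=wᵀΣw=λ₁·μ_p+λ₂ = 0.148156·0.148 + -0.002640 = 0.019287 ≈ 0.0193

Pfizer (0.3966)


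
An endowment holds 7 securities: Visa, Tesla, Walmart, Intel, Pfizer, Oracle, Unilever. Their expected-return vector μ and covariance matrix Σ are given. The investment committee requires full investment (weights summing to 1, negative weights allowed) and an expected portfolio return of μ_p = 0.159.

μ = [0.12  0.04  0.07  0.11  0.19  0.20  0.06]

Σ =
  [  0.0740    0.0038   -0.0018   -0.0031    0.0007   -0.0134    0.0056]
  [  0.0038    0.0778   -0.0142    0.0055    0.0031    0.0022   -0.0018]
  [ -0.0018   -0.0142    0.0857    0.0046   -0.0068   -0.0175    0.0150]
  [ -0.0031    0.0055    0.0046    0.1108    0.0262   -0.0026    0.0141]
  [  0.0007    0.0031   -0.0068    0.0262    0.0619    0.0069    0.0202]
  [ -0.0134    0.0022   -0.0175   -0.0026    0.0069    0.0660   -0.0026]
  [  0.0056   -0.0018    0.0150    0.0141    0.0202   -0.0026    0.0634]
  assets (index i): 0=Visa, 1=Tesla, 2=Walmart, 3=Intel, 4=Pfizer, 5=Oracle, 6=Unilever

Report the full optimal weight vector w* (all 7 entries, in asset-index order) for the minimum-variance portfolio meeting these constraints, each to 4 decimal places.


0.2127  0.0292  0.1756  0.0368  0.2704  0.3434  -0.0682

x=Σ⁻¹μ = [2.3538  0.5038  2.0096  0.4427  2.8209  3.7244  -0.5672]
y=Σ⁻¹𝟙 = [16.8872  14.1058  18.2682  5.2547  10.3241  22.3500  6.8182]
a=μᵀx=1.738817  b=𝟙ᵀx=11.288155  c=𝟙ᵀy=94.008185  D=ac−b²=36.040601
λ₁=(c·0.159−b)/D = (94.008185·0.159−11.288155)/36.040601 = 0.101528
λ₂=(a−b·0.159)/D = (1.738817−11.288155·0.159)/36.040601 = -0.001554
w* = 0.101528·x + -0.001554·y:
  w_0 = 0.101528·2.3538 + -0.001554·16.8872 = 0.2127  (Visa)
  w_1 = 0.101528·0.5038 + -0.001554·14.1058 = 0.0292  (Tesla)
  w_2 = 0.101528·2.0096 + -0.001554·18.2682 = 0.1756  (Walmart)
  w_3 = 0.101528·0.4427 + -0.001554·5.2547 = 0.0368  (Intel)
  w_4 = 0.101528·2.8209 + -0.001554·10.3241 = 0.2704  (Pfizer)
  w_5 = 0.101528·3.7244 + -0.001554·22.3500 = 0.3434  (Oracle)
  w_6 = 0.101528·-0.5672 + -0.001554·6.8182 = -0.0682  (Unilever)
Σw_i=1.0000  μᵀw=0.1590
σ²=wᵀΣw=λ₁·μ_p+λ₂ = 0.101528·0.159 + -0.001554 = 0.014589 ≈ 0.0146


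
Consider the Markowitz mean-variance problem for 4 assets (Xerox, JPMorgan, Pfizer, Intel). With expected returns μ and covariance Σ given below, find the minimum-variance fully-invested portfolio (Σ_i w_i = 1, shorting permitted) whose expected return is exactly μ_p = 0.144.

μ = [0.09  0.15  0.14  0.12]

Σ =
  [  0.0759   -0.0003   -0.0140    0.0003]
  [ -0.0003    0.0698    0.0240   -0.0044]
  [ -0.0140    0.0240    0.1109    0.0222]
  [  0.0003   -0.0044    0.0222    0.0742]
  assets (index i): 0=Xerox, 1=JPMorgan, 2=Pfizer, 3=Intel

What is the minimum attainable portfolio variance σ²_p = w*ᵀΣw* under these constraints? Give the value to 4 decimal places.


0.0419

x=Σ⁻¹μ = [1.3144  2.0147  0.6869  1.5259]
y=Σ⁻¹𝟙 = [14.1745  13.3240  5.4021  12.5936]
a=μᵀx=0.699765  b=𝟙ᵀx=5.541833  c=𝟙ᵀy=45.494236  D=ac−b²=1.123375
λ₁=(c·0.144−b)/D = (45.494236·0.144−5.541833)/1.123375 = 0.898487
λ₂=(a−b·0.144)/D = (0.699765−5.541833·0.144)/1.123375 = -0.087467
w* = 0.898487·x + -0.087467·y:
  w_0 = 0.898487·1.3144 + -0.087467·14.1745 = -0.0588  (Xerox)
  w_1 = 0.898487·2.0147 + -0.087467·13.3240 = 0.6447  (JPMorgan)
  w_2 = 0.898487·0.6869 + -0.087467·5.4021 = 0.1446  (Pfizer)
  w_3 = 0.898487·1.5259 + -0.087467·12.5936 = 0.2695  (Intel)
Σw_i=1.0000  μᵀw=0.1440
σ²=wᵀΣw=λ₁·μ_p+λ₂ = 0.898487·0.144 + -0.087467 = 0.041915 ≈ 0.0419


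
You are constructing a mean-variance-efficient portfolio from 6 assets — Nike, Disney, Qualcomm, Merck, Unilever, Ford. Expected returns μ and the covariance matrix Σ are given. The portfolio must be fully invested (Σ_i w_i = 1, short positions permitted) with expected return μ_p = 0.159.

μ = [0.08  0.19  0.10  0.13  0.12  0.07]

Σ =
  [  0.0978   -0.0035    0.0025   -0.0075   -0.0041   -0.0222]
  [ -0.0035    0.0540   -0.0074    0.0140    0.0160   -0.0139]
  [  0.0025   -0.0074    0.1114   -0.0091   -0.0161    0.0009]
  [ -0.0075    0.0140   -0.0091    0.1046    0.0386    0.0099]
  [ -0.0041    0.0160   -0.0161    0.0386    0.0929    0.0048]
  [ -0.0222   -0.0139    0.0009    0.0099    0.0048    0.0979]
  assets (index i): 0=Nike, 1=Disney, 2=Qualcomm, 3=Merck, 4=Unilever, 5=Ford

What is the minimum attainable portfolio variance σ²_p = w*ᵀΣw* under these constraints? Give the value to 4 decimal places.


p=Σ⁻¹μ = [1.3235  3.8254  1.2429  0.5775  0.5913  1.4594]
q=Σ⁻¹𝟙 = [14.9486  21.8630  11.3397  4.6619  6.8706  15.7959]
a=μᵀp=1.205187  b=𝟙ᵀp=9.020053  c=𝟙ᵀq=75.479649  D=ac−b²=9.605738
λ₁=(c·0.159−b)/D = (75.479649·0.159−9.020053)/9.605738 = 0.310357
λ₂=(a−b·0.159)/D = (1.205187−9.020053·0.159)/9.605738 = -0.023840
w* = 0.310357·p + -0.023840·q:
  w_0 = 0.310357·1.3235 + -0.023840·14.9486 = 0.0544  (Nike)
  w_1 = 0.310357·3.8254 + -0.023840·21.8630 = 0.6660  (Disney)
  w_2 = 0.310357·1.2429 + -0.023840·11.3397 = 0.1154  (Qualcomm)
  w_3 = 0.310357·0.5775 + -0.023840·4.6619 = 0.0681  (Merck)
  w_4 = 0.310357·0.5913 + -0.023840·6.8706 = 0.0197  (Unilever)
  w_5 = 0.310357·1.4594 + -0.023840·15.7959 = 0.0764  (Ford)
Σw_i=1.0000  μᵀw=0.1590
σ²=wᵀΣw=λ₁·μ_p+λ₂ = 0.310357·0.159 + -0.023840 = 0.025507 ≈ 0.0255

0.0255


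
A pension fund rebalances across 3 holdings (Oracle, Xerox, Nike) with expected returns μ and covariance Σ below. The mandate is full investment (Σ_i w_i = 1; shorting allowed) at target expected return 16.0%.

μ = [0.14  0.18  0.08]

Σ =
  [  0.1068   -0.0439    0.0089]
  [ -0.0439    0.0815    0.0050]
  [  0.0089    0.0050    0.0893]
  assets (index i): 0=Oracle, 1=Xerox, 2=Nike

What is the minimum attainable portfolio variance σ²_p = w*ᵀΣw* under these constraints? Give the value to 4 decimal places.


0.0236

x=Σ⁻¹μ = [2.7923  3.6875  0.4111]
y=Σ⁻¹𝟙 = [17.3484  21.1062  8.2874]
a=μᵀx=1.087556  b=𝟙ᵀx=6.890881  c=𝟙ᵀy=46.741997  D=ac−b²=3.350286
λ₁=(c·0.160−b)/D = (46.741997·0.160−6.890881)/3.350286 = 0.175459
λ₂=(a−b·0.160)/D = (1.087556−6.890881·0.160)/3.350286 = -0.004473
w* = 0.175459·x + -0.004473·y:
  w_0 = 0.175459·2.7923 + -0.004473·17.3484 = 0.4123  (Oracle)
  w_1 = 0.175459·3.6875 + -0.004473·21.1062 = 0.5526  (Xerox)
  w_2 = 0.175459·0.4111 + -0.004473·8.2874 = 0.0351  (Nike)
Σw_i=1.0000  μᵀw=0.1600
σ²=wᵀΣw=λ₁·μ_p+λ₂ = 0.175459·0.160 + -0.004473 = 0.023601 ≈ 0.0236


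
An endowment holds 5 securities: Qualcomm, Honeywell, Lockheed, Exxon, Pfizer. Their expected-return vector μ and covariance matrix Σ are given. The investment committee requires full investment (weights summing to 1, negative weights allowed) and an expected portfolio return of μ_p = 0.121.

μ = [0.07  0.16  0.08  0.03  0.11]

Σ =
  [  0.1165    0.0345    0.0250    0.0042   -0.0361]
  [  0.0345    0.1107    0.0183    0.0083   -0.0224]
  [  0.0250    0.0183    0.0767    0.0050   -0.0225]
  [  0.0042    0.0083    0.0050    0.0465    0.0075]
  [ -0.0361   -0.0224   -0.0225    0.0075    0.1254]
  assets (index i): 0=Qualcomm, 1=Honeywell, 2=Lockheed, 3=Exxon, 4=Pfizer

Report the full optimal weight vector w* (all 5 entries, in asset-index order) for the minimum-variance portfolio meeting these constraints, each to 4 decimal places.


0.0883  0.3691  0.2323  -0.0380  0.3484

x=Σ⁻¹μ = [0.4035  1.4445  0.9845  0.0148  1.4272]
y=Σ⁻¹𝟙 = [7.5173  6.0137  11.6916  16.5082  12.3232]
a=μᵀx=0.495562  b=𝟙ᵀx=4.274538  c=𝟙ᵀy=54.054099  D=ac−b²=8.515459
λ₁=(c·0.121−b)/D = (54.054099·0.121−4.274538)/8.515459 = 0.266105
λ₂=(a−b·0.121)/D = (0.495562−4.274538·0.121)/8.515459 = -0.002543
w* = 0.266105·x + -0.002543·y:
  w_0 = 0.266105·0.4035 + -0.002543·7.5173 = 0.0883  (Qualcomm)
  w_1 = 0.266105·1.4445 + -0.002543·6.0137 = 0.3691  (Honeywell)
  w_2 = 0.266105·0.9845 + -0.002543·11.6916 = 0.2323  (Lockheed)
  w_3 = 0.266105·0.0148 + -0.002543·16.5082 = -0.0380  (Exxon)
  w_4 = 0.266105·1.4272 + -0.002543·12.3232 = 0.3484  (Pfizer)
Σw_i=1.0000  μᵀw=0.1210
σ²=wᵀΣw=λ₁·μ_p+λ₂ = 0.266105·0.121 + -0.002543 = 0.029655 ≈ 0.0297


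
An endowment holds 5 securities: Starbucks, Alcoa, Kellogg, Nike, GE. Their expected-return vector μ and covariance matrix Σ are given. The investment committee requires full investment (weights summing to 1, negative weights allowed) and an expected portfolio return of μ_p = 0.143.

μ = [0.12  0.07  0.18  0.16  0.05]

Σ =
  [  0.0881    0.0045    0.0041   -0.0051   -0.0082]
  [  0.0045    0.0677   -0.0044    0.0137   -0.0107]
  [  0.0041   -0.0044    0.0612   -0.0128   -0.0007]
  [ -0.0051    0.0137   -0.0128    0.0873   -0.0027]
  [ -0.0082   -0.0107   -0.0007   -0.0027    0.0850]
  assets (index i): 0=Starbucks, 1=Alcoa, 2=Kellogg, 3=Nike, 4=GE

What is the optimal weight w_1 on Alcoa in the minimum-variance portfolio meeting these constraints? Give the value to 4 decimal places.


p=Σ⁻¹μ = [1.3808  0.8429  3.4028  2.3088  0.9289]
q=Σ⁻¹𝟙 = [11.8651  15.0261  19.5477  13.1316  15.3790]
a=μᵀp=1.253054  b=𝟙ᵀp=8.864225  c=𝟙ᵀq=74.949459  D=ac−b²=15.341257
λ₁=(c·0.143−b)/D = (74.949459·0.143−8.864225)/15.341257 = 0.120821
λ₂=(a−b·0.143)/D = (1.253054−8.864225·0.143)/15.341257 = -0.000947
w* = 0.120821·p + -0.000947·q:
  w_0 = 0.120821·1.3808 + -0.000947·11.8651 = 0.1556  (Starbucks)
  w_1 = 0.120821·0.8429 + -0.000947·15.0261 = 0.0876  (Alcoa)
  w_2 = 0.120821·3.4028 + -0.000947·19.5477 = 0.3926  (Kellogg)
  w_3 = 0.120821·2.3088 + -0.000947·13.1316 = 0.2665  (Nike)
  w_4 = 0.120821·0.9289 + -0.000947·15.3790 = 0.0977  (GE)
Σw_i=1.0000  μᵀw=0.1430
σ²=wᵀΣw=λ₁·μ_p+λ₂ = 0.120821·0.143 + -0.000947 = 0.016330 ≈ 0.0163

0.0876


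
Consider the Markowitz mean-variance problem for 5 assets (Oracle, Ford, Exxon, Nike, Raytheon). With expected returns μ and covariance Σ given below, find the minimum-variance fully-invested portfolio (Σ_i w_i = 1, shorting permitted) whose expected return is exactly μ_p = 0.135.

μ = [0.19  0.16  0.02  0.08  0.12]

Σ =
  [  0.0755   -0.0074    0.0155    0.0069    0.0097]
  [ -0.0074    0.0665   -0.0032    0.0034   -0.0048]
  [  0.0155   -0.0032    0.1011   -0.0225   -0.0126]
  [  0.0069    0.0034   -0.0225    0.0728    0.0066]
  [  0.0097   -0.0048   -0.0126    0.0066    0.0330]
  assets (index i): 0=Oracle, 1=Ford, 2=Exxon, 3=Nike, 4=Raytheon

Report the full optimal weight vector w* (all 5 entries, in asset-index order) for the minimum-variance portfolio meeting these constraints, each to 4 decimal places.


0.2014  0.2841  0.0741  0.0765  0.3639

g=Σ⁻¹μ = [2.1893  2.8962  0.5230  0.6011  3.4936]
h=Σ⁻¹𝟙 = [5.6971  18.2802  17.1750  14.4823  34.9486]
a=μᵀg=1.357138  b=𝟙ᵀg=9.703202  c=𝟙ᵀh=90.583312  D=ac−b²=28.781965
λ₁=(c·0.135−b)/D = (90.583312·0.135−9.703202)/28.781965 = 0.087747
λ₂=(a−b·0.135)/D = (1.357138−9.703202·0.135)/28.781965 = 0.001640
w* = 0.087747·g + 0.001640·h:
  w_0 = 0.087747·2.1893 + 0.001640·5.6971 = 0.2014  (Oracle)
  w_1 = 0.087747·2.8962 + 0.001640·18.2802 = 0.2841  (Ford)
  w_2 = 0.087747·0.5230 + 0.001640·17.1750 = 0.0741  (Exxon)
  w_3 = 0.087747·0.6011 + 0.001640·14.4823 = 0.0765  (Nike)
  w_4 = 0.087747·3.4936 + 0.001640·34.9486 = 0.3639  (Raytheon)
Σw_i=1.0000  μᵀw=0.1350
σ²=wᵀΣw=λ₁·μ_p+λ₂ = 0.087747·0.135 + 0.001640 = 0.013486 ≈ 0.0135


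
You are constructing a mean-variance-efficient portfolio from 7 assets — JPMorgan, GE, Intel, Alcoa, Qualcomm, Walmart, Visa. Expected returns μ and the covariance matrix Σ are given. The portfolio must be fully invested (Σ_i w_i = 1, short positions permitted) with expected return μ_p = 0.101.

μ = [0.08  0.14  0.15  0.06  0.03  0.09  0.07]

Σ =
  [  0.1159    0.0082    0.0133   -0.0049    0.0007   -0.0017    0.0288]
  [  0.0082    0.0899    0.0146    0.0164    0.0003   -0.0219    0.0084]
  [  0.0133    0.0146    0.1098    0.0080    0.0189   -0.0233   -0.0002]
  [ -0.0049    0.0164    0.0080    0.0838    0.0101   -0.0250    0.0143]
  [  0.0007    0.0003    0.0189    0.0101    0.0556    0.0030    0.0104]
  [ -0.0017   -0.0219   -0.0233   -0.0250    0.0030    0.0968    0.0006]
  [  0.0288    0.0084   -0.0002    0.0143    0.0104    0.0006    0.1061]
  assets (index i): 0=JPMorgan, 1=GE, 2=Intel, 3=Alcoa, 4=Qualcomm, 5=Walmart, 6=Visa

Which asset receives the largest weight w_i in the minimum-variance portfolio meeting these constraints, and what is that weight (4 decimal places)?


x=Σ⁻¹μ = [0.3874  1.5518  1.5015  0.8272  -0.2992  1.8698  0.3418]
y=Σ⁻¹𝟙 = [6.7498  10.8384  7.7484  12.7359  11.2236  17.6839  3.8327]
a=μᵀx=0.706331  b=𝟙ᵀx=6.180322  c=𝟙ᵀy=70.812728  D=ac−b²=11.820829
λ₁=(c·0.101−b)/D = (70.812728·0.101−6.180322)/11.820829 = 0.082208
λ₂=(a−b·0.101)/D = (0.706331−6.180322·0.101)/11.820829 = 0.006947
w* = 0.082208·x + 0.006947·y:
  w_0 = 0.082208·0.3874 + 0.006947·6.7498 = 0.0787  (JPMorgan)
  w_1 = 0.082208·1.5518 + 0.006947·10.8384 = 0.2029  (GE)
  w_2 = 0.082208·1.5015 + 0.006947·7.7484 = 0.1773  (Intel)
  w_3 = 0.082208·0.8272 + 0.006947·12.7359 = 0.1565  (Alcoa)
  w_4 = 0.082208·-0.2992 + 0.006947·11.2236 = 0.0534  (Qualcomm)
  w_5 = 0.082208·1.8698 + 0.006947·17.6839 = 0.2766  (Walmart)
  w_6 = 0.082208·0.3418 + 0.006947·3.8327 = 0.0547  (Visa)
Σw_i=1.0000  μᵀw=0.1010
σ²=wᵀΣw=λ₁·μ_p+λ₂ = 0.082208·0.101 + 0.006947 = 0.015250 ≈ 0.0152

Walmart (0.2766)


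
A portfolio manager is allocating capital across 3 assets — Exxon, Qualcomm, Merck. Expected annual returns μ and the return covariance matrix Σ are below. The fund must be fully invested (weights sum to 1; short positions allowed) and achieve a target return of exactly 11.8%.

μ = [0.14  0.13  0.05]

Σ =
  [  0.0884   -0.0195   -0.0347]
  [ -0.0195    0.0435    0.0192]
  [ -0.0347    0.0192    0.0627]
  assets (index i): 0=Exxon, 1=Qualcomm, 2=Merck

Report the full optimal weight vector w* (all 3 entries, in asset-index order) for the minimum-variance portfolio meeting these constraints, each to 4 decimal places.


g=Σ⁻¹μ = [2.9019  3.7331  1.2603]
h=Σ⁻¹𝟙 = [25.5889  24.4776  22.6151]
a=μᵀg=0.954581  b=𝟙ᵀg=7.895275  c=𝟙ᵀh=72.681469  D=ac−b²=7.044995
λ₁=(c·0.118−b)/D = (72.681469·0.118−7.895275)/7.044995 = 0.096684
λ₂=(a−b·0.118)/D = (0.954581−7.895275·0.118)/7.044995 = 0.003256
w* = 0.096684·g + 0.003256·h:
  w_0 = 0.096684·2.9019 + 0.003256·25.5889 = 0.3639  (Exxon)
  w_1 = 0.096684·3.7331 + 0.003256·24.4776 = 0.4406  (Qualcomm)
  w_2 = 0.096684·1.2603 + 0.003256·22.6151 = 0.1955  (Merck)
Σw_i=1.0000  μᵀw=0.1180
σ²=wᵀΣw=λ₁·μ_p+λ₂ = 0.096684·0.118 + 0.003256 = 0.014665 ≈ 0.0147

0.3639  0.4406  0.1955


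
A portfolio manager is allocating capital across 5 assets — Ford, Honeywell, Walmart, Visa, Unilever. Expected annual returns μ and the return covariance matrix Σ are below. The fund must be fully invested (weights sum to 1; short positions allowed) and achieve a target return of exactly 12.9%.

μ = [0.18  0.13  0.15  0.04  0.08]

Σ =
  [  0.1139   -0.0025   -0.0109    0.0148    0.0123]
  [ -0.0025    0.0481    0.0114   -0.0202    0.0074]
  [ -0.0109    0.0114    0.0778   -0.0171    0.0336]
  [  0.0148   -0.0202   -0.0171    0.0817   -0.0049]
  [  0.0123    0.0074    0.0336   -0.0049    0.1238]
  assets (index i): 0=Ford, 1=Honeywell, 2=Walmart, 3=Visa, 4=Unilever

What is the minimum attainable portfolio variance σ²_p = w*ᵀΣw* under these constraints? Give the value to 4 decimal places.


0.0161

u=Σ⁻¹μ = [1.6989  2.8766  2.1312  1.3259  -0.2205]
v=Σ⁻¹𝟙 = [7.6722  26.0945  13.2825  20.2589  2.9524]
a=μᵀu=1.034850  b=𝟙ᵀu=7.812206  c=𝟙ᵀv=70.260546  D=ac−b²=11.678537
λ₁=(c·0.129−b)/D = (70.260546·0.129−7.812206)/11.678537 = 0.107154
λ₂=(a−b·0.129)/D = (1.034850−7.812206·0.129)/11.678537 = 0.002318
w* = 0.107154·u + 0.002318·v:
  w_0 = 0.107154·1.6989 + 0.002318·7.6722 = 0.1998  (Ford)
  w_1 = 0.107154·2.8766 + 0.002318·26.0945 = 0.3687  (Honeywell)
  w_2 = 0.107154·2.1312 + 0.002318·13.2825 = 0.2592  (Walmart)
  w_3 = 0.107154·1.3259 + 0.002318·20.2589 = 0.1890  (Visa)
  w_4 = 0.107154·-0.2205 + 0.002318·2.9524 = -0.0168  (Unilever)
Σw_i=1.0000  μᵀw=0.1290
σ²=wᵀΣw=λ₁·μ_p+λ₂ = 0.107154·0.129 + 0.002318 = 0.016141 ≈ 0.0161


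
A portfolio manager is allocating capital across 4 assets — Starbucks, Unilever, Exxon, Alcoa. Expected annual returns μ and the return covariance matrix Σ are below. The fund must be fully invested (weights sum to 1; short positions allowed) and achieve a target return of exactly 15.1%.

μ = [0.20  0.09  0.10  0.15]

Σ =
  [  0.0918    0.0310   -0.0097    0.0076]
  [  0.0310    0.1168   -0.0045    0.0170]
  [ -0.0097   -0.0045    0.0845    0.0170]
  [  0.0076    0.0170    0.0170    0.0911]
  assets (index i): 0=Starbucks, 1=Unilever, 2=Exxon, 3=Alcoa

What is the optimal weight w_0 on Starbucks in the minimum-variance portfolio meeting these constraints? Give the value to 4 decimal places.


x=Σ⁻¹μ = [2.1828  0.0577  1.1893  1.2317]
y=Σ⁻¹𝟙 = [9.7388  5.4227  11.8444  6.9423]
a=μᵀx=0.745453  b=𝟙ᵀx=4.661595  c=𝟙ᵀy=33.948249  D=ac−b²=3.576358
λ₁=(c·0.151−b)/D = (33.948249·0.151−4.661595)/3.576358 = 0.129906
λ₂=(a−b·0.151)/D = (0.745453−4.661595·0.151)/3.576358 = 0.011619
w* = 0.129906·x + 0.011619·y:
  w_0 = 0.129906·2.1828 + 0.011619·9.7388 = 0.3967  (Starbucks)
  w_1 = 0.129906·0.0577 + 0.011619·5.4227 = 0.0705  (Unilever)
  w_2 = 0.129906·1.1893 + 0.011619·11.8444 = 0.2921  (Exxon)
  w_3 = 0.129906·1.2317 + 0.011619·6.9423 = 0.2407  (Alcoa)
Σw_i=1.0000  μᵀw=0.1510
σ²=wᵀΣw=λ₁·μ_p+λ₂ = 0.129906·0.151 + 0.011619 = 0.031234 ≈ 0.0312

0.3967


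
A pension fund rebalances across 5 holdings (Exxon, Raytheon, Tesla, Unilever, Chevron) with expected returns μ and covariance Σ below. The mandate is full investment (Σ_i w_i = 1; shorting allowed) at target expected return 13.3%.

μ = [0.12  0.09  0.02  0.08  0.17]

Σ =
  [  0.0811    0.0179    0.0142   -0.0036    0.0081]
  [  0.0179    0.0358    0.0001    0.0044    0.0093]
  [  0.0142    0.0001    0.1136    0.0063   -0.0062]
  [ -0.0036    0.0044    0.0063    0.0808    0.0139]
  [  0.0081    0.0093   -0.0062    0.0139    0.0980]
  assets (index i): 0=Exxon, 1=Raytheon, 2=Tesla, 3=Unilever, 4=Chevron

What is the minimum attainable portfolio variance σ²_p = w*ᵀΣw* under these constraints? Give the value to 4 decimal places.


p=Σ⁻¹μ = [1.0116  1.5556  0.0863  0.7013  1.4095]
q=Σ⁻¹𝟙 = [5.8364  22.0501  7.8871  9.6579  6.7583]
a=μᵀp=0.558826  b=𝟙ᵀp=4.764165  c=𝟙ᵀq=52.189825  D=ac−b²=6.467762
λ₁=(c·0.133−b)/D = (52.189825·0.133−4.764165)/6.467762 = 0.336605
λ₂=(a−b·0.133)/D = (0.558826−4.764165·0.133)/6.467762 = -0.011566
w* = 0.336605·p + -0.011566·q:
  w_0 = 0.336605·1.0116 + -0.011566·5.8364 = 0.2730  (Exxon)
  w_1 = 0.336605·1.5556 + -0.011566·22.0501 = 0.2686  (Raytheon)
  w_2 = 0.336605·0.0863 + -0.011566·7.8871 = -0.0622  (Tesla)
  w_3 = 0.336605·0.7013 + -0.011566·9.6579 = 0.1243  (Unilever)
  w_4 = 0.336605·1.4095 + -0.011566·6.7583 = 0.3963  (Chevron)
Σw_i=1.0000  μᵀw=0.1330
σ²=wᵀΣw=λ₁·μ_p+λ₂ = 0.336605·0.133 + -0.011566 = 0.033202 ≈ 0.0332

0.0332


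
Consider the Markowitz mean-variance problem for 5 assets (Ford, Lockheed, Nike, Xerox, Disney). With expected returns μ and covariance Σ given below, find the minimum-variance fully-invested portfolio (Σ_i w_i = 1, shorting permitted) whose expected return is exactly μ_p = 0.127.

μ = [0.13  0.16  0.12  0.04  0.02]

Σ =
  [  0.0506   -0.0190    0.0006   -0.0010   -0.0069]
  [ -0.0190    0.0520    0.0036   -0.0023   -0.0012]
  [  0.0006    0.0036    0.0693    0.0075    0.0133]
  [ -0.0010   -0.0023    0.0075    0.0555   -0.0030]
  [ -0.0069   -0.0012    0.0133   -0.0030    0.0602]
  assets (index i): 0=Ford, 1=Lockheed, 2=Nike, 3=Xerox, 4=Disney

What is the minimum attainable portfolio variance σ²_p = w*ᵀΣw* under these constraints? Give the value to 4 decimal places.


p=Σ⁻¹μ = [4.4182  4.6612  1.2222  0.8664  0.7047]
q=Σ⁻¹𝟙 = [35.3864  33.1158  6.1779  20.3269  20.9754]
a=μᵀp=1.515570  b=𝟙ᵀp=11.872695  c=𝟙ᵀq=115.982459  D=ac−b²=34.818638
λ₁=(c·0.127−b)/D = (115.982459·0.127−11.872695)/34.818638 = 0.082056
λ₂=(a−b·0.127)/D = (1.515570−11.872695·0.127)/34.818638 = 0.000222
w* = 0.082056·p + 0.000222·q:
  w_0 = 0.082056·4.4182 + 0.000222·35.3864 = 0.3704  (Ford)
  w_1 = 0.082056·4.6612 + 0.000222·33.1158 = 0.3898  (Lockheed)
  w_2 = 0.082056·1.2222 + 0.000222·6.1779 = 0.1017  (Nike)
  w_3 = 0.082056·0.8664 + 0.000222·20.3269 = 0.0756  (Xerox)
  w_4 = 0.082056·0.7047 + 0.000222·20.9754 = 0.0625  (Disney)
Σw_i=1.0000  μᵀw=0.1270
σ²=wᵀΣw=λ₁·μ_p+λ₂ = 0.082056·0.127 + 0.000222 = 0.010643 ≈ 0.0106

0.0106


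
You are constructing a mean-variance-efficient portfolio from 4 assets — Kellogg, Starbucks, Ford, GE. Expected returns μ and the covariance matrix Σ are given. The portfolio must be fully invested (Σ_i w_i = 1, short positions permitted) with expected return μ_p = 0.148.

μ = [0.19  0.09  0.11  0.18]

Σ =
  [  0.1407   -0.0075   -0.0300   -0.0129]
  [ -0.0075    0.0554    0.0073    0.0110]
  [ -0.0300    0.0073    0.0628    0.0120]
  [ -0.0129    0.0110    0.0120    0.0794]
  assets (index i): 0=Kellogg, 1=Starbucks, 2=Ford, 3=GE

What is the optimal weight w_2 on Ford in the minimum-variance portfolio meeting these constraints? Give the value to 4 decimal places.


u=Σ⁻¹μ = [2.0768  1.1974  2.2021  2.1057]
v=Σ⁻¹𝟙 = [12.7365  15.4199  18.3516  9.7539]
a=μᵀu=1.123629  b=𝟙ᵀu=7.582112  c=𝟙ᵀv=56.261963  D=ac−b²=5.729168
λ₁=(c·0.148−b)/D = (56.261963·0.148−7.582112)/5.729168 = 0.129977
λ₂=(a−b·0.148)/D = (1.123629−7.582112·0.148)/5.729168 = 0.000258
w* = 0.129977·u + 0.000258·v:
  w_0 = 0.129977·2.0768 + 0.000258·12.7365 = 0.2732  (Kellogg)
  w_1 = 0.129977·1.1974 + 0.000258·15.4199 = 0.1596  (Starbucks)
  w_2 = 0.129977·2.2021 + 0.000258·18.3516 = 0.2910  (Ford)
  w_3 = 0.129977·2.1057 + 0.000258·9.7539 = 0.2762  (GE)
Σw_i=1.0000  μᵀw=0.1480
σ²=wᵀΣw=λ₁·μ_p+λ₂ = 0.129977·0.148 + 0.000258 = 0.019494 ≈ 0.0195

0.2910


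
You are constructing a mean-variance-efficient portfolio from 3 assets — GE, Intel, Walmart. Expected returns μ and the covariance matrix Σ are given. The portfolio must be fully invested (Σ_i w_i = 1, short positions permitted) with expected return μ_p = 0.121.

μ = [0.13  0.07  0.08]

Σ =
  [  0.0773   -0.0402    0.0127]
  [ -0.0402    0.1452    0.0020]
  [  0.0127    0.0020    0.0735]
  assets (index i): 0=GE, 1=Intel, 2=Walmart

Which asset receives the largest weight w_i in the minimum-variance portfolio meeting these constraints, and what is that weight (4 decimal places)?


GE (0.8621)

p=Σ⁻¹μ = [2.1186  1.0591  0.6935]
q=Σ⁻¹𝟙 = [17.2305  11.5154  10.3148]
a=μᵀp=0.405038  b=𝟙ᵀp=3.871238  c=𝟙ᵀq=39.060806  D=ac−b²=0.834627
λ₁=(c·0.121−b)/D = (39.060806·0.121−3.871238)/0.834627 = 1.024553
λ₂=(a−b·0.121)/D = (0.405038−3.871238·0.121)/0.834627 = -0.075940
w* = 1.024553·p + -0.075940·q:
  w_0 = 1.024553·2.1186 + -0.075940·17.2305 = 0.8621  (GE)
  w_1 = 1.024553·1.0591 + -0.075940·11.5154 = 0.2106  (Intel)
  w_2 = 1.024553·0.6935 + -0.075940·10.3148 = -0.0727  (Walmart)
Σw_i=1.0000  μᵀw=0.1210
σ²=wᵀΣw=λ₁·μ_p+λ₂ = 1.024553·0.121 + -0.075940 = 0.048031 ≈ 0.0480


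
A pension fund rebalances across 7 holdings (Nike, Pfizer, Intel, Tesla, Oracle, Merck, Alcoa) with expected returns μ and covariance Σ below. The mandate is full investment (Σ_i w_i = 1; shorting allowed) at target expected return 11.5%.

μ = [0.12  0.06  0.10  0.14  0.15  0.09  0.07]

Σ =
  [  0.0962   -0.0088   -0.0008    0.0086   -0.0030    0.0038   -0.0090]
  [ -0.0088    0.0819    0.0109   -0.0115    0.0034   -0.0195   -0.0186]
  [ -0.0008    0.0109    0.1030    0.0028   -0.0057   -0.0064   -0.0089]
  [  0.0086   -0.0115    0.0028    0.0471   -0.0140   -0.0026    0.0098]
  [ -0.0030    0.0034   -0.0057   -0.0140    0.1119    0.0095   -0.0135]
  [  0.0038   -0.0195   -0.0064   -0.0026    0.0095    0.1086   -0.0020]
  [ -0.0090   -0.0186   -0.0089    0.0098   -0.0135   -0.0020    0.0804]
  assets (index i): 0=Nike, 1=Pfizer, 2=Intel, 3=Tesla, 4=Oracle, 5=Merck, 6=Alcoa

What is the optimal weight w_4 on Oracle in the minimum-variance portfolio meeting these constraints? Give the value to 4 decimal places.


p=Σ⁻¹μ = [1.2585  1.7273  1.0023  3.4236  1.8826  1.0979  1.4482]
q=Σ⁻¹𝟙 = [12.1000  22.7064  10.0014  24.5823  13.4140  13.2298  19.7375]
a=μᵀp=1.316777  b=𝟙ᵀp=11.840453  c=𝟙ᵀq=115.771372  D=ac−b²=12.248781
λ₁=(c·0.115−b)/D = (115.771372·0.115−11.840453)/12.248781 = 0.120278
λ₂=(a−b·0.115)/D = (1.316777−11.840453·0.115)/12.248781 = -0.003664
w* = 0.120278·p + -0.003664·q:
  w_0 = 0.120278·1.2585 + -0.003664·12.1000 = 0.1070  (Nike)
  w_1 = 0.120278·1.7273 + -0.003664·22.7064 = 0.1246  (Pfizer)
  w_2 = 0.120278·1.0023 + -0.003664·10.0014 = 0.0839  (Intel)
  w_3 = 0.120278·3.4236 + -0.003664·24.5823 = 0.3217  (Tesla)
  w_4 = 0.120278·1.8826 + -0.003664·13.4140 = 0.1773  (Oracle)
  w_5 = 0.120278·1.0979 + -0.003664·13.2298 = 0.0836  (Merck)
  w_6 = 0.120278·1.4482 + -0.003664·19.7375 = 0.1019  (Alcoa)
Σw_i=1.0000  μᵀw=0.1150
σ²=wᵀΣw=λ₁·μ_p+λ₂ = 0.120278·0.115 + -0.003664 = 0.010168 ≈ 0.0102

0.1773
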